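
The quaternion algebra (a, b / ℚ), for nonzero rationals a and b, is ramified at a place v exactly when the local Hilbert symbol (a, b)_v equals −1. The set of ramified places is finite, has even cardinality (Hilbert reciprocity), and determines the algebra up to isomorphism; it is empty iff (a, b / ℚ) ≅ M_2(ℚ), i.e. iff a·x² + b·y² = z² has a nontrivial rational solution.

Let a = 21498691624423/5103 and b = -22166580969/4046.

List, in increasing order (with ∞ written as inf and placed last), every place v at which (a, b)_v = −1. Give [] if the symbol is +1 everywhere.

(a, b) ≡ (114388729, -242606) mod (ℚ^×)²; places V = {2, 3, 7, 13, 17, 23, 29, 31, 37, 41, 43, ∞}.
(a,b)_23: α=1, u≡12; β=0, v≡11 (mod 23); (12|23)=+1, (11|23)=-1; sign (−1)^0·+1^0·-1^1 = -1.
(a,b)_41: α=1, u≡37; β=0, v≡1 (mod 41); (37|41)=+1, (1|41)=+1; sign (−1)^0·+1^0·+1^1 = +1.
(a,b)_29: α=0, u≡11; β=2, v≡19 (mod 29); (11|29)=-1, (19|29)=-1; sign (−1)^0·-1^2·-1^0 = +1.
(a,b)_31: α=3, u≡23; β=1, v≡15 (mod 31); (23|31)=-1, (15|31)=-1; sign (−1)^1·-1^1·-1^3 = -1.
(a,b)_13: α=1, u≡11; β=3, v≡6 (mod 13); (11|13)=-1, (6|13)=-1; sign (−1)^0·-1^3·-1^1 = +1.
(a,b)_37: α=2, u≡4; β=0, v≡3 (mod 37); (4|37)=+1, (3|37)=+1; sign (−1)^0·+1^0·+1^2 = +1.
(a,b)_7: α=-1, u≡6; β=-1, v≡5 (mod 7); (6|7)=-1, (5|7)=-1; sign (−1)^1·-1^-1·-1^-1 = -1.
(a,b)_43: α=1, u≡27; β=1, v≡12 (mod 43); (27|43)=-1, (12|43)=-1; sign (−1)^1·-1^1·-1^1 = -1.
(a,b)_3: α=-6, u≡1; β=2, v≡1 (mod 3); (1|3)=+1, (1|3)=+1; sign (−1)^0·+1^2·+1^-6 = +1.
(a,b)_2: α=0, β=-1; u≡1, v≡1 (mod 8); ε(u)ε(v)=0·0, αω(v)=0·0, βω(u)=-1·0; sum ≡ 0  ⇒  +1.
(a,b)_∞: sgn(114388729)=+, sgn(-242606)=−, so +1.
(a,b)_17: α=0, u≡4; β=-2, v≡9 (mod 17); (4|17)=+1, (9|17)=+1; sign (−1)^0·+1^-2·+1^0 = +1.
Ram(114388729, -242606) = {7, 23, 31, 43}; no ℚ_7-point on the conic.

[7, 23, 31, 43]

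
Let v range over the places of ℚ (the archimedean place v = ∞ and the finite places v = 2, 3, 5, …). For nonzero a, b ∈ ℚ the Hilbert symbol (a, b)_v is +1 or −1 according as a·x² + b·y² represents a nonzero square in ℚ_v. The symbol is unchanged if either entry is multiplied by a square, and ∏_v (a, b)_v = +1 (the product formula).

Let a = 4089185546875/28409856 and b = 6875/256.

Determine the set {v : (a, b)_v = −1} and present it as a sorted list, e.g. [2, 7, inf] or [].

Mod squares: a ≡ 4290, b ≡ 11. Check v ∈ {∞, 2, 3, 5, 11, 13, 17}.
v=2: v_2(a)=-15, v_2(b)=-8; units ≡ 1, 3 (mod 8); ε·ε+αω+βω = 0·1+-15·1+-8·0 ≡ 1  ⇒  (a,b)_2 = -1.
v=11: a=11^5·(≡9), b=11^1·(≡3) mod 11; (9|11)=+1, (3|11)=+1; (−1)^{5·1·5}·(+1)^1·(+1)^5 = -1.
v=13: a=13^1·(≡5), b=13^0·(≡7) mod 13; (5|13)=-1, (7|13)=-1; (−1)^{1·0·6}·(-1)^0·(-1)^1 = -1.
v=5: a=5^9·(≡3), b=5^4·(≡1) mod 5; (3|5)=-1, (1|5)=+1; (−1)^{9·4·2}·(-1)^4·(+1)^9 = +1.
v=3: a=3^-1·(≡2), b=3^0·(≡2) mod 3; (2|3)=-1, (2|3)=-1; (−1)^{-1·0·1}·(-1)^0·(-1)^-1 = -1.
v=17: a=17^-2·(≡3), b=17^0·(≡7) mod 17; (3|17)=-1, (7|17)=-1; (−1)^{-2·0·8}·(-1)^0·(-1)^-2 = +1.
v=∞: 4290 > 0 and 11 > 0  ⇒  (a,b)_∞ = +1.
Ram(4290, 11) = {2, 3, 11, 13}; no ℚ_2-point on the conic.

[2, 3, 11, 13]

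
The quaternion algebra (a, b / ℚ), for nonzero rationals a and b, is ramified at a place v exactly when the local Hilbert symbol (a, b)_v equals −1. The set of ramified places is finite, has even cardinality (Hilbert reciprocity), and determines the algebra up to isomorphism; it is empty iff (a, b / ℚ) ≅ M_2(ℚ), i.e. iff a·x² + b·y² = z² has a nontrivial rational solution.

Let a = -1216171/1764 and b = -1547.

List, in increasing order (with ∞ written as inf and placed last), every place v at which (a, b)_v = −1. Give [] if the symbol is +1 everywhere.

[13, inf]

Mod squares: a ≡ -19, b ≡ -1547. Check v ∈ {∞, 2, 3, 7, 11, 13, 17, 19, 23}.
v=11: a=11^2·(≡9), b=11^0·(≡4) mod 11; (9|11)=+1, (4|11)=+1; (−1)^{2·0·5}·(+1)^0·(+1)^2 = +1.
v=17: a=17^0·(≡2), b=17^1·(≡11) mod 17; (2|17)=+1, (11|17)=-1; (−1)^{0·1·8}·(+1)^1·(-1)^0 = +1.
v=∞: -19 < 0 and -1547 < 0  ⇒  (a,b)_∞ = -1.
v=19: a=19^1·(≡12), b=19^0·(≡11) mod 19; (12|19)=-1, (11|19)=+1; (−1)^{1·0·9}·(-1)^0·(+1)^1 = +1.
v=7: a=7^-2·(≡2), b=7^1·(≡3) mod 7; (2|7)=+1, (3|7)=-1; (−1)^{-2·1·3}·(+1)^1·(-1)^-2 = +1.
v=13: a=13^0·(≡2), b=13^1·(≡11) mod 13; (2|13)=-1, (11|13)=-1; (−1)^{0·1·6}·(-1)^1·(-1)^0 = -1.
v=2: v_2(a)=-2, v_2(b)=0; units ≡ 5, 5 (mod 8); ε·ε+αω+βω = 0·0+-2·1+0·1 ≡ 0  ⇒  (a,b)_2 = +1.
v=23: a=23^2·(≡13), b=23^0·(≡17) mod 23; (13|23)=+1, (17|23)=-1; (−1)^{2·0·11}·(+1)^0·(-1)^2 = +1.
v=3: a=3^-2·(≡2), b=3^0·(≡1) mod 3; (2|3)=-1, (1|3)=+1; (−1)^{-2·0·1}·(-1)^0·(+1)^-2 = +1.
Ram(-19, -1547) = {13, ∞}; no ℚ_13-point on the conic.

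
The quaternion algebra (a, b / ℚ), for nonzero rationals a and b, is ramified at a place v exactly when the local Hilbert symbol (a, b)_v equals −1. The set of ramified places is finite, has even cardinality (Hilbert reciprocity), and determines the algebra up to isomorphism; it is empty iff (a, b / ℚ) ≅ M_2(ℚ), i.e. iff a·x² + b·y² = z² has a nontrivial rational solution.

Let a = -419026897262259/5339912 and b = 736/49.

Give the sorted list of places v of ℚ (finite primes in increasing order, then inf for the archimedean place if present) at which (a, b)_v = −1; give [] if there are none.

(a, b) ≡ (-2445222, 46) mod (ℚ^×)²; places V = {2, 3, 7, 11, 13, 17, 19, 23, 29, 43, 47, ∞}.
(a,b)_19: α=-2, u≡3; β=0, v≡3 (mod 19); (3|19)=-1, (3|19)=-1; sign (−1)^0·-1^0·-1^-2 = +1.
(a,b)_3: α=5, u≡2; β=0, v≡1 (mod 3); (2|3)=-1, (1|3)=+1; sign (−1)^0·-1^0·+1^5 = +1.
(a,b)_13: α=1, u≡10; β=0, v≡6 (mod 13); (10|13)=+1, (6|13)=-1; sign (−1)^0·+1^0·-1^1 = -1.
(a,b)_∞: sgn(-2445222)=−, sgn(46)=+, so +1.
(a,b)_23: α=1, u≡15; β=1, v≡3 (mod 23); (15|23)=-1, (3|23)=+1; sign (−1)^1·-1^1·+1^1 = +1.
(a,b)_11: α=4, u≡1; β=0, v≡2 (mod 11); (1|11)=+1, (2|11)=-1; sign (−1)^0·+1^0·-1^4 = +1.
(a,b)_43: α=-2, u≡21; β=0, v≡8 (mod 43); (21|43)=+1, (8|43)=-1; sign (−1)^0·+1^0·-1^-2 = +1.
(a,b)_7: α=0, u≡2; β=-2, v≡1 (mod 7); (2|7)=+1, (1|7)=+1; sign (−1)^0·+1^-2·+1^0 = +1.
(a,b)_17: α=2, u≡10; β=0, v≡6 (mod 17); (10|17)=-1, (6|17)=-1; sign (−1)^0·-1^0·-1^2 = +1.
(a,b)_29: α=1, u≡27; β=0, v≡2 (mod 29); (27|29)=-1, (2|29)=-1; sign (−1)^0·-1^0·-1^1 = -1.
(a,b)_47: α=1, u≡2; β=0, v≡39 (mod 47); (2|47)=+1, (39|47)=-1; sign (−1)^0·+1^0·-1^1 = -1.
(a,b)_2: α=-3, β=5; u≡5, v≡7 (mod 8); ε(u)ε(v)=0·1, αω(v)=-3·0, βω(u)=5·1; sum ≡ 1  ⇒  -1.
(-2445222, 46 / ℚ) ramifies at {2, 13, 29, 47}: a division algebra.

[2, 13, 29, 47]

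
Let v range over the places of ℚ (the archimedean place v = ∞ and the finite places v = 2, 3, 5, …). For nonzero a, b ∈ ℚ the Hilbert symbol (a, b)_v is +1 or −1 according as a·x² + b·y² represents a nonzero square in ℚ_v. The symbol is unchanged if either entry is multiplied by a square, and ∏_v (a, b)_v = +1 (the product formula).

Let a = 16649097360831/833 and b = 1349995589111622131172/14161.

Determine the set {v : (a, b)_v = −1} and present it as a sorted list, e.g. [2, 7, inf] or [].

Mod squares: a ≡ 527, b ≡ 897. Check v ∈ {∞, 2, 3, 7, 13, 17, 19, 23, 31, 43}.
v=2: v_2(a)=0, v_2(b)=2; units ≡ 7, 1 (mod 8); ε·ε+αω+βω = 1·0+0·0+2·0 ≡ 0  ⇒  (a,b)_2 = +1.
v=43: a=43^2·(≡14), b=43^2·(≡29) mod 43; (14|43)=+1, (29|43)=-1; (−1)^{2·2·21}·(+1)^2·(-1)^2 = +1.
v=31: a=31^1·(≡3), b=31^2·(≡23) mod 31; (3|31)=-1, (23|31)=-1; (−1)^{1·2·15}·(-1)^2·(-1)^1 = -1.
v=∞: 527 > 0 and 897 > 0  ⇒  (a,b)_∞ = +1.
v=19: a=19^2·(≡15), b=19^2·(≡9) mod 19; (15|19)=-1, (9|19)=+1; (−1)^{2·2·9}·(-1)^2·(+1)^2 = +1.
v=3: a=3^2·(≡2), b=3^9·(≡2) mod 3; (2|3)=-1, (2|3)=-1; (−1)^{2·9·1}·(-1)^9·(-1)^2 = -1.
v=13: a=13^2·(≡8), b=13^3·(≡4) mod 13; (8|13)=-1, (4|13)=+1; (−1)^{2·3·6}·(-1)^3·(+1)^2 = -1.
v=17: a=17^-1·(≡7), b=17^-2·(≡8) mod 17; (7|17)=-1, (8|17)=+1; (−1)^{-1·-2·8}·(-1)^-2·(+1)^-1 = +1.
v=23: a=23^2·(≡15), b=23^3·(≡13) mod 23; (15|23)=-1, (13|23)=+1; (−1)^{2·3·11}·(-1)^3·(+1)^2 = -1.
v=7: a=7^-2·(≡4), b=7^-2·(≡2) mod 7; (4|7)=+1, (2|7)=+1; (−1)^{-2·-2·3}·(+1)^-2·(+1)^-2 = +1.
Ram(527, 897) = {3, 13, 23, 31}; no ℚ_3-point on the conic.

[3, 13, 23, 31]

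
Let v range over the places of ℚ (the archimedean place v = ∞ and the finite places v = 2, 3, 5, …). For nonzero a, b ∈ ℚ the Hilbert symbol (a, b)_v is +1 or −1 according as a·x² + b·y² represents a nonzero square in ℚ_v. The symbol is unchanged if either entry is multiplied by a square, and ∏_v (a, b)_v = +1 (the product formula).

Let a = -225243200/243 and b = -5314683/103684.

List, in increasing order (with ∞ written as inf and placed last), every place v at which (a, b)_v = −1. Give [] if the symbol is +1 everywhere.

(a, b) ≡ (-51, -3) mod (ℚ^×)²; places V = {2, 3, 5, 7, 11, 13, 17, 23, ∞}.
(a,b)_17: α=1, u≡6; β=0, v≡10 (mod 17); (6|17)=-1, (10|17)=-1; sign (−1)^0·-1^0·-1^1 = -1.
(a,b)_7: α=2, u≡6; β=-2, v≡2 (mod 7); (6|7)=-1, (2|7)=+1; sign (−1)^0·-1^-2·+1^2 = +1.
(a,b)_23: α=0, u≡6; β=-2, v≡15 (mod 23); (6|23)=+1, (15|23)=-1; sign (−1)^0·+1^-2·-1^0 = +1.
(a,b)_3: α=-5, u≡1; β=1, v≡2 (mod 3); (1|3)=+1, (2|3)=-1; sign (−1)^1·+1^1·-1^-5 = +1.
(a,b)_11: α=0, u≡5; β=6, v≡7 (mod 11); (5|11)=+1, (7|11)=-1; sign (−1)^0·+1^6·-1^0 = +1.
(a,b)_2: α=6, β=-2; u≡5, v≡5 (mod 8); ε(u)ε(v)=0·0, αω(v)=6·1, βω(u)=-2·1; sum ≡ 0  ⇒  +1.
(a,b)_13: α=2, u≡10; β=0, v≡9 (mod 13); (10|13)=+1, (9|13)=+1; sign (−1)^0·+1^0·+1^2 = +1.
(a,b)_5: α=2, u≡4; β=0, v≡3 (mod 5); (4|5)=+1, (3|5)=-1; sign (−1)^0·+1^0·-1^2 = +1.
(a,b)_∞: sgn(-51)=−, sgn(-3)=−, so -1.
|Ram(-51, -3)| = 2, even; anisotropic at {17, ∞}.

[17, inf]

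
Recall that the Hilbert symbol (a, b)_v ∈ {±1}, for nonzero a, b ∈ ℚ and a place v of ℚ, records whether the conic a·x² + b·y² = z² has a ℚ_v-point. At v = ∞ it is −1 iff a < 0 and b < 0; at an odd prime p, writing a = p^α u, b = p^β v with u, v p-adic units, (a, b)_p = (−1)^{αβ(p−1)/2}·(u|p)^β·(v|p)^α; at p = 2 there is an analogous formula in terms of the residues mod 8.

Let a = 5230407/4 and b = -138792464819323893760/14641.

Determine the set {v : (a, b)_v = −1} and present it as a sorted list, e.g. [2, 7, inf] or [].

[3, 5, 7, 23]

(a, b) ≡ (106743, -910) mod (ℚ^×)²; places V = {2, 3, 5, 7, 11, 13, 17, 23, ∞}.
(a,b)_11: α=0, u≡7; β=-4, v≡5 (mod 11); (7|11)=-1, (5|11)=+1; sign (−1)^0·-1^-4·+1^0 = +1.
(a,b)_∞: sgn(106743)=+, sgn(-910)=−, so +1.
(a,b)_13: α=1, u≡7; β=3, v≡2 (mod 13); (7|13)=-1, (2|13)=-1; sign (−1)^0·-1^3·-1^1 = +1.
(a,b)_5: α=0, u≡3; β=1, v≡3 (mod 5); (3|5)=-1, (3|5)=-1; sign (−1)^0·-1^1·-1^0 = -1.
(a,b)_3: α=1, u≡1; β=0, v≡2 (mod 3); (1|3)=+1, (2|3)=-1; sign (−1)^0·+1^0·-1^1 = -1.
(a,b)_17: α=1, u≡14; β=2, v≡16 (mod 17); (14|17)=-1, (16|17)=+1; sign (−1)^0·-1^2·+1^1 = +1.
(a,b)_2: α=-2, β=11; u≡7, v≡1 (mod 8); ε(u)ε(v)=1·0, αω(v)=-2·0, βω(u)=11·0; sum ≡ 0  ⇒  +1.
(a,b)_23: α=1, u≡2; β=2, v≡20 (mod 23); (2|23)=+1, (20|23)=-1; sign (−1)^0·+1^2·-1^1 = -1.
(a,b)_7: α=3, u≡6; β=9, v≡5 (mod 7); (6|7)=-1, (5|7)=-1; sign (−1)^1·-1^9·-1^3 = -1.
|Ram(106743, -910)| = 4, even; anisotropic at {3, 5, 7, 23}.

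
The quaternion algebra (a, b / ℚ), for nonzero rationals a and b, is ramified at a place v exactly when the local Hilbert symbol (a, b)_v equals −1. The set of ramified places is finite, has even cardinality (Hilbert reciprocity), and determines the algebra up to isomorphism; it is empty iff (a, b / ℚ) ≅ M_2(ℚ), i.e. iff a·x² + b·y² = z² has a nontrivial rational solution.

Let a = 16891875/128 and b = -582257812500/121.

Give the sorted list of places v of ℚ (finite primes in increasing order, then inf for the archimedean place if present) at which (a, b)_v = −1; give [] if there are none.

[11, 13]

Mod squares: a ≡ 6006, b ≡ -5. Check v ∈ {∞, 2, 3, 5, 7, 11, 13}.
v=3: a=3^3·(≡1), b=3^2·(≡1) mod 3; (1|3)=+1, (1|3)=+1; (−1)^{3·2·1}·(+1)^2·(+1)^3 = +1.
v=7: a=7^1·(≡4), b=7^2·(≡4) mod 7; (4|7)=+1, (4|7)=+1; (−1)^{1·2·3}·(+1)^2·(+1)^1 = +1.
v=13: a=13^1·(≡7), b=13^2·(≡5) mod 13; (7|13)=-1, (5|13)=-1; (−1)^{1·2·6}·(-1)^2·(-1)^1 = -1.
v=2: v_2(a)=-7, v_2(b)=2; units ≡ 3, 3 (mod 8); ε·ε+αω+βω = 1·1+-7·1+2·1 ≡ 0  ⇒  (a,b)_2 = +1.
v=5: a=5^4·(≡4), b=5^9·(≡4) mod 5; (4|5)=+1, (4|5)=+1; (−1)^{4·9·2}·(+1)^9·(+1)^4 = +1.
v=∞: 6006 > 0 and -5 < 0  ⇒  (a,b)_∞ = +1.
v=11: a=11^1·(≡2), b=11^-2·(≡10) mod 11; (2|11)=-1, (10|11)=-1; (−1)^{1·-2·5}·(-1)^-2·(-1)^1 = -1.
Ram(6006, -5) = {11, 13}; no ℚ_11-point on the conic.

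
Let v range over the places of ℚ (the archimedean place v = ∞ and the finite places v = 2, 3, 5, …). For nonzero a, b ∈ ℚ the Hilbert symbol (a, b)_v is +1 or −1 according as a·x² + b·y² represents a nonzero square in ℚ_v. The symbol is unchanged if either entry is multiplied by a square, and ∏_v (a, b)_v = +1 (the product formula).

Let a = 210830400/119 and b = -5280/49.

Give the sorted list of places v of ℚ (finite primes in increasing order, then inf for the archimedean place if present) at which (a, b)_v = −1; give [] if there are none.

[2, 3, 7, 17]

Mod squares: a ≡ 119, b ≡ -330. Check v ∈ {∞, 2, 3, 5, 7, 11, 17}.
v=2: v_2(a)=6, v_2(b)=5; units ≡ 7, 3 (mod 8); ε·ε+αω+βω = 1·1+6·1+5·0 ≡ 1  ⇒  (a,b)_2 = -1.
v=11: a=11^4·(≡5), b=11^1·(≡3) mod 11; (5|11)=+1, (3|11)=+1; (−1)^{4·1·5}·(+1)^1·(+1)^4 = +1.
v=17: a=17^-1·(≡3), b=17^0·(≡5) mod 17; (3|17)=-1, (5|17)=-1; (−1)^{-1·0·8}·(-1)^0·(-1)^-1 = -1.
v=3: a=3^2·(≡2), b=3^1·(≡1) mod 3; (2|3)=-1, (1|3)=+1; (−1)^{2·1·1}·(-1)^1·(+1)^2 = -1.
v=7: a=7^-1·(≡6), b=7^-2·(≡5) mod 7; (6|7)=-1, (5|7)=-1; (−1)^{-1·-2·3}·(-1)^-2·(-1)^-1 = -1.
v=5: a=5^2·(≡4), b=5^1·(≡1) mod 5; (4|5)=+1, (1|5)=+1; (−1)^{2·1·2}·(+1)^1·(+1)^2 = +1.
v=∞: 119 > 0 and -330 < 0  ⇒  (a,b)_∞ = +1.
|Ram(119, -330)| = 4, even; anisotropic at {2, 3, 7, 17}.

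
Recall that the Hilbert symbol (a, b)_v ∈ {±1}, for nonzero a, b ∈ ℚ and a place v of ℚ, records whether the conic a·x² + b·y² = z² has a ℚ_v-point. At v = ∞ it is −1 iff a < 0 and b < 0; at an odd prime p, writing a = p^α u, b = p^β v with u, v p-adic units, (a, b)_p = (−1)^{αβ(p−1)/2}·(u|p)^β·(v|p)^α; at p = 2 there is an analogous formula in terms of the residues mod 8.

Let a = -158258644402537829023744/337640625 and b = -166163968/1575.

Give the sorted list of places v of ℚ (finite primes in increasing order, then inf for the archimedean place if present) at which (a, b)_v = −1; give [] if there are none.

Mod squares: a ≡ -19, b ≡ -12586. Check v ∈ {∞, 2, 3, 5, 7, 13, 19, 29, 31}.
v=13: a=13^6·(≡2), b=13^0·(≡2) mod 13; (2|13)=-1, (2|13)=-1; (−1)^{6·0·6}·(-1)^0·(-1)^6 = +1.
v=31: a=31^2·(≡13), b=31^1·(≡7) mod 31; (13|31)=-1, (7|31)=+1; (−1)^{2·1·15}·(-1)^1·(+1)^2 = -1.
v=2: v_2(a)=14, v_2(b)=9; units ≡ 5, 3 (mod 8); ε·ε+αω+βω = 0·1+14·1+9·1 ≡ 1  ⇒  (a,b)_2 = -1.
v=3: a=3^-2·(≡2), b=3^-2·(≡2) mod 3; (2|3)=-1, (2|3)=-1; (−1)^{-2·-2·1}·(-1)^-2·(-1)^-2 = +1.
v=∞: -19 < 0 and -12586 < 0  ⇒  (a,b)_∞ = -1.
v=29: a=29^2·(≡17), b=29^1·(≡16) mod 29; (17|29)=-1, (16|29)=+1; (−1)^{2·1·14}·(-1)^1·(+1)^2 = -1.
v=7: a=7^-4·(≡2), b=7^-1·(≡2) mod 7; (2|7)=+1, (2|7)=+1; (−1)^{-4·-1·3}·(+1)^-1·(+1)^-4 = +1.
v=5: a=5^-6·(≡4), b=5^-2·(≡4) mod 5; (4|5)=+1, (4|5)=+1; (−1)^{-6·-2·2}·(+1)^-2·(+1)^-6 = +1.
v=19: a=19^5·(≡14), b=19^2·(≡16) mod 19; (14|19)=-1, (16|19)=+1; (−1)^{5·2·9}·(-1)^2·(+1)^5 = +1.
(-19, -12586 / ℚ) ramifies at {2, 29, 31, ∞}: a division algebra.

[2, 29, 31, inf]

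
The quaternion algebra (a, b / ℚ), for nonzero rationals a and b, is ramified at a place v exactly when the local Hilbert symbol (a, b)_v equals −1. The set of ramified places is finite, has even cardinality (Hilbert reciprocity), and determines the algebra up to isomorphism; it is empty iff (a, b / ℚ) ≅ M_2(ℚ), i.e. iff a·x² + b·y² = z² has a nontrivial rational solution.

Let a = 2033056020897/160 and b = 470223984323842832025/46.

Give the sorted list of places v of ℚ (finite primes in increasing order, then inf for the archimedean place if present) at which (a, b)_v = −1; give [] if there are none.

(a, b) ≡ (2350625530, 1886) mod (ℚ^×)²; places V = {2, 3, 5, 11, 17, 23, 31, 41, 43, ∞}.
(a,b)_17: α=1, u≡5; β=2, v≡1 (mod 17); (5|17)=-1, (1|17)=+1; sign (−1)^0·-1^2·+1^1 = +1.
(a,b)_43: α=1, u≡31; β=2, v≡12 (mod 43); (31|43)=+1, (12|43)=-1; sign (−1)^0·+1^2·-1^1 = -1.
(a,b)_∞: sgn(2350625530)=+, sgn(1886)=+, so +1.
(a,b)_5: α=-1, u≡1; β=2, v≡1 (mod 5); (1|5)=+1, (1|5)=+1; sign (−1)^0·+1^2·+1^-1 = +1.
(a,b)_23: α=1, u≡8; β=-1, v≡1 (mod 23); (8|23)=+1, (1|23)=+1; sign (−1)^1·+1^-1·+1^1 = -1.
(a,b)_41: α=1, u≡40; β=3, v≡18 (mod 41); (40|41)=+1, (18|41)=+1; sign (−1)^0·+1^3·+1^1 = +1.
(a,b)_31: α=3, u≡8; β=2, v≡26 (mod 31); (8|31)=+1, (26|31)=-1; sign (−1)^0·+1^2·-1^3 = -1.
(a,b)_11: α=1, u≡4; β=0, v≡4 (mod 11); (4|11)=+1, (4|11)=+1; sign (−1)^0·+1^0·+1^1 = +1.
(a,b)_2: α=-5, β=-1; u≡5, v≡7 (mod 8); ε(u)ε(v)=0·1, αω(v)=-5·0, βω(u)=-1·1; sum ≡ 1  ⇒  -1.
(a,b)_3: α=2, u≡1; β=12, v≡2 (mod 3); (1|3)=+1, (2|3)=-1; sign (−1)^0·+1^12·-1^2 = +1.
|Ram(2350625530, 1886)| = 4, even; anisotropic at {2, 23, 31, 43}.

[2, 23, 31, 43]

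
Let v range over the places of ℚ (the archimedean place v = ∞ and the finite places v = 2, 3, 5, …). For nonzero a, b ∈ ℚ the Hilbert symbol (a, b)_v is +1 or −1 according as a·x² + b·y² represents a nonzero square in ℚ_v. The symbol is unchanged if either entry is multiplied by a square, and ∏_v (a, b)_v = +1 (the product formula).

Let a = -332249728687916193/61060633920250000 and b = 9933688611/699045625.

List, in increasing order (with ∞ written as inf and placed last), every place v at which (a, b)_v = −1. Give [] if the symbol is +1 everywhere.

Mod squares: a ≡ -33, b ≡ 8987. Check v ∈ {∞, 2, 3, 5, 7, 11, 19, 37, 43, 53}.
v=53: a=53^4·(≡14), b=53^2·(≡12) mod 53; (14|53)=-1, (12|53)=-1; (−1)^{4·2·26}·(-1)^2·(-1)^4 = +1.
v=∞: -33 < 0 and 8987 > 0  ⇒  (a,b)_∞ = +1.
v=11: a=11^1·(≡8), b=11^1·(≡4) mod 11; (8|11)=-1, (4|11)=+1; (−1)^{1·1·5}·(-1)^1·(+1)^1 = +1.
v=3: a=3^13·(≡1), b=3^8·(≡2) mod 3; (1|3)=+1, (2|3)=-1; (−1)^{13·8·1}·(+1)^8·(-1)^13 = -1.
v=5: a=5^-6·(≡2), b=5^-4·(≡2) mod 5; (2|5)=-1, (2|5)=-1; (−1)^{-6·-4·2}·(-1)^-4·(-1)^-6 = +1.
v=7: a=7^4·(≡1), b=7^2·(≡6) mod 7; (1|7)=+1, (6|7)=-1; (−1)^{4·2·3}·(+1)^2·(-1)^4 = +1.
v=43: a=43^0·(≡25), b=43^-1·(≡20) mod 43; (25|43)=+1, (20|43)=-1; (−1)^{0·-1·21}·(+1)^-1·(-1)^0 = +1.
v=2: v_2(a)=-4, v_2(b)=0; units ≡ 7, 3 (mod 8); ε·ε+αω+βω = 1·1+-4·1+0·0 ≡ 1  ⇒  (a,b)_2 = -1.
v=19: a=19^-4·(≡6), b=19^-1·(≡5) mod 19; (6|19)=+1, (5|19)=+1; (−1)^{-4·-1·9}·(+1)^-1·(+1)^-4 = +1.
v=37: a=37^-4·(≡7), b=37^-2·(≡26) mod 37; (7|37)=+1, (26|37)=+1; (−1)^{-4·-2·18}·(+1)^-2·(+1)^-4 = +1.
|Ram(-33, 8987)| = 2, even; anisotropic at {2, 3}.

[2, 3]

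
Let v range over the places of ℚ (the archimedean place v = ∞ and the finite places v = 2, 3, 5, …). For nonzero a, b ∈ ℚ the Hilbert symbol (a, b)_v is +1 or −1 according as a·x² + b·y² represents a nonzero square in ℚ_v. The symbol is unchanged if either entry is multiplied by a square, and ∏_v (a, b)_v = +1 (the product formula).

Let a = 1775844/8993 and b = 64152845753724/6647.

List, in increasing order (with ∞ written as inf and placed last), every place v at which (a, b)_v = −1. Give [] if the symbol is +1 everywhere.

[13, 29]

(a, b) ≡ (10353, 897) mod (ℚ^×)²; places V = {2, 3, 7, 13, 17, 23, 29, ∞}.
(a,b)_23: α=-2, u≡13; β=-1, v≡6 (mod 23); (13|23)=+1, (6|23)=+1; sign (−1)^0·+1^-1·+1^-2 = +1.
(a,b)_2: α=2, β=2; u≡1, v≡1 (mod 8); ε(u)ε(v)=0·0, αω(v)=2·0, βω(u)=2·0; sum ≡ 0  ⇒  +1.
(a,b)_29: α=1, u≡25; β=2, v≡21 (mod 29); (25|29)=+1, (21|29)=-1; sign (−1)^0·+1^2·-1^1 = -1.
(a,b)_3: α=7, u≡1; β=11, v≡2 (mod 3); (1|3)=+1, (2|3)=-1; sign (−1)^1·+1^11·-1^7 = +1.
(a,b)_13: α=0, u≡7; β=3, v≡4 (mod 13); (7|13)=-1, (4|13)=+1; sign (−1)^0·-1^3·+1^0 = -1.
(a,b)_7: α=1, u≡1; β=2, v≡2 (mod 7); (1|7)=+1, (2|7)=+1; sign (−1)^0·+1^2·+1^1 = +1.
(a,b)_∞: sgn(10353)=+, sgn(897)=+, so +1.
(a,b)_17: α=-1, u≡12; β=-2, v≡13 (mod 17); (12|17)=-1, (13|17)=+1; sign (−1)^0·-1^-2·+1^-1 = +1.
(10353, 897 / ℚ) ramifies at {13, 29}: a division algebra.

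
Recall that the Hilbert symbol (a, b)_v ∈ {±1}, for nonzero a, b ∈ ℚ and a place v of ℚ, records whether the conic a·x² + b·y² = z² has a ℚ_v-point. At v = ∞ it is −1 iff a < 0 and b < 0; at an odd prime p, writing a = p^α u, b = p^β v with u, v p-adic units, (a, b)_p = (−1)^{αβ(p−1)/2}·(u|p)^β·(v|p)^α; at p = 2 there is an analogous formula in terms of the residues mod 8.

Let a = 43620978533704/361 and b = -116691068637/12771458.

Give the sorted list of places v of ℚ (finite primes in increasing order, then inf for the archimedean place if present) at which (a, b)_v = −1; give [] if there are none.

[2, 29]

Mod squares: a ≡ 754, b ≡ -26. Check v ∈ {∞, 2, 3, 7, 11, 13, 19, 29}.
v=7: a=7^0·(≡3), b=7^-2·(≡1) mod 7; (3|7)=-1, (1|7)=+1; (−1)^{0·-2·3}·(-1)^-2·(+1)^0 = +1.
v=2: v_2(a)=3, v_2(b)=-1; units ≡ 1, 3 (mod 8); ε·ε+αω+βω = 0·1+3·1+-1·0 ≡ 1  ⇒  (a,b)_2 = -1.
v=29: a=29^5·(≡3), b=29^2·(≡21) mod 29; (3|29)=-1, (21|29)=-1; (−1)^{5·2·14}·(-1)^2·(-1)^5 = -1.
v=11: a=11^2·(≡10), b=11^4·(≡2) mod 11; (10|11)=-1, (2|11)=-1; (−1)^{2·4·5}·(-1)^4·(-1)^2 = +1.
v=19: a=19^-2·(≡2), b=19^-4·(≡10) mod 19; (2|19)=-1, (10|19)=-1; (−1)^{-2·-4·9}·(-1)^-4·(-1)^-2 = +1.
v=∞: 754 > 0 and -26 < 0  ⇒  (a,b)_∞ = +1.
v=3: a=3^0·(≡1), b=3^6·(≡1) mod 3; (1|3)=+1, (1|3)=+1; (−1)^{0·6·1}·(+1)^6·(+1)^0 = +1.
v=13: a=13^3·(≡8), b=13^1·(≡7) mod 13; (8|13)=-1, (7|13)=-1; (−1)^{3·1·6}·(-1)^1·(-1)^3 = +1.
Ram(754, -26) = {2, 29}; no ℚ_2-point on the conic.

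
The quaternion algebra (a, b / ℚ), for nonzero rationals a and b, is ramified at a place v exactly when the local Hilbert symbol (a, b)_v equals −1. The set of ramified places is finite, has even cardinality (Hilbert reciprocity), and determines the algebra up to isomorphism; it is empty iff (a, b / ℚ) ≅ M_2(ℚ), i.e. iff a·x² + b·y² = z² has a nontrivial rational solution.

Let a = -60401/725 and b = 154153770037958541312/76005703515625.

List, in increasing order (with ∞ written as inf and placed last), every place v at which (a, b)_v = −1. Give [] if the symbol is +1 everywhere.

(a, b) ≡ (-6061, 1462) mod (ℚ^×)²; places V = {2, 3, 5, 7, 11, 13, 17, 19, 29, 37, 43, ∞}.
(a,b)_19: α=1, u≡17; β=2, v≡18 (mod 19); (17|19)=+1, (18|19)=-1; sign (−1)^0·+1^2·-1^1 = -1.
(a,b)_11: α=1, u≡2; β=2, v≡2 (mod 11); (2|11)=-1, (2|11)=-1; sign (−1)^0·-1^2·-1^1 = -1.
(a,b)_2: α=0, β=17; u≡3, v≡3 (mod 8); ε(u)ε(v)=1·1, αω(v)=0·1, βω(u)=17·1; sum ≡ 0  ⇒  +1.
(a,b)_17: α=2, u≡15; β=5, v≡15 (mod 17); (15|17)=+1, (15|17)=+1; sign (−1)^0·+1^5·+1^2 = +1.
(a,b)_5: α=-2, u≡1; β=-8, v≡2 (mod 5); (1|5)=+1, (2|5)=-1; sign (−1)^0·+1^-8·-1^-2 = +1.
(a,b)_29: α=-1, u≡13; β=-2, v≡26 (mod 29); (13|29)=+1, (26|29)=-1; sign (−1)^0·+1^-2·-1^-1 = -1.
(a,b)_∞: sgn(-6061)=−, sgn(1462)=+, so +1.
(a,b)_43: α=0, u≡12; β=1, v≡8 (mod 43); (12|43)=-1, (8|43)=-1; sign (−1)^0·-1^1·-1^0 = -1.
(a,b)_7: α=0, u≡4; β=2, v≡6 (mod 7); (4|7)=+1, (6|7)=-1; sign (−1)^0·+1^2·-1^0 = +1.
(a,b)_3: α=0, u≡2; β=2, v≡1 (mod 3); (2|3)=-1, (1|3)=+1; sign (−1)^0·-1^2·+1^0 = +1.
(a,b)_37: α=0, u≡11; β=-2, v≡32 (mod 37); (11|37)=+1, (32|37)=-1; sign (−1)^0·+1^-2·-1^0 = +1.
(a,b)_13: α=0, u≡1; β=-2, v≡2 (mod 13); (1|13)=+1, (2|13)=-1; sign (−1)^0·+1^-2·-1^0 = +1.
(-6061, 1462 / ℚ) ramifies at {11, 19, 29, 43}: a division algebra.

[11, 19, 29, 43]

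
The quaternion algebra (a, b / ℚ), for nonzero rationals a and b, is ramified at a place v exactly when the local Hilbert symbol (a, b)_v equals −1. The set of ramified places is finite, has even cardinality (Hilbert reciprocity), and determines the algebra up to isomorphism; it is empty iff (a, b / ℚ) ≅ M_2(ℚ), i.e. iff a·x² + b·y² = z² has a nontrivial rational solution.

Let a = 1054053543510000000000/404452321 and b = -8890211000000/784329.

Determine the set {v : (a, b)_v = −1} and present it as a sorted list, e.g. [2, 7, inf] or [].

(a, b) ≡ (31, -51051) mod (ℚ^×)²; places V = {2, 3, 5, 7, 11, 13, 17, 19, 29, 31, ∞}.
(a,b)_3: α=4, u≡1; β=-1, v≡2 (mod 3); (1|3)=+1, (2|3)=-1; sign (−1)^0·+1^-1·-1^4 = +1.
(a,b)_13: α=-4, u≡5; β=-3, v≡10 (mod 13); (5|13)=-1, (10|13)=+1; sign (−1)^0·-1^-3·+1^-4 = -1.
(a,b)_19: α=2, u≡13; β=0, v≡10 (mod 19); (13|19)=-1, (10|19)=-1; sign (−1)^0·-1^0·-1^2 = +1.
(a,b)_11: α=2, u≡1; β=1, v≡5 (mod 11); (1|11)=+1, (5|11)=+1; sign (−1)^0·+1^1·+1^2 = +1.
(a,b)_17: α=-2, u≡3; β=-1, v≡5 (mod 17); (3|17)=-1, (5|17)=-1; sign (−1)^0·-1^-1·-1^-2 = -1.
(a,b)_5: α=10, u≡4; β=6, v≡4 (mod 5); (4|5)=+1, (4|5)=+1; sign (−1)^0·+1^6·+1^10 = +1.
(a,b)_7: α=-2, u≡6; β=-1, v≡4 (mod 7); (6|7)=-1, (4|7)=+1; sign (−1)^0·-1^-1·+1^-2 = -1.
(a,b)_29: α=0, u≡27; β=2, v≡8 (mod 29); (27|29)=-1, (8|29)=-1; sign (−1)^0·-1^2·-1^0 = +1.
(a,b)_∞: sgn(31)=+, sgn(-51051)=−, so +1.
(a,b)_31: α=3, u≡2; β=2, v≡13 (mod 31); (2|31)=+1, (13|31)=-1; sign (−1)^0·+1^2·-1^3 = -1.
(a,b)_2: α=10, β=6; u≡7, v≡5 (mod 8); ε(u)ε(v)=1·0, αω(v)=10·1, βω(u)=6·0; sum ≡ 0  ⇒  +1.
Ram(31, -51051) = {7, 13, 17, 31}; no ℚ_7-point on the conic.

[7, 13, 17, 31]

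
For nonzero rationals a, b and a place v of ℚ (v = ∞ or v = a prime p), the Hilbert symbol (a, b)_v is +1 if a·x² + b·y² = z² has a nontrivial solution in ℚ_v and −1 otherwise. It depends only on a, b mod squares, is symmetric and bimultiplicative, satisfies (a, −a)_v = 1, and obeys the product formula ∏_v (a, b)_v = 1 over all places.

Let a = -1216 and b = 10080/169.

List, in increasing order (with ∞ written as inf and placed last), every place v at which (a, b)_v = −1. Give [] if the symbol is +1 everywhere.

[2, 19]

(a, b) ≡ (-19, 70) mod (ℚ^×)²; places V = {2, 3, 5, 7, 13, 19, ∞}.
(a,b)_7: α=0, u≡2; β=1, v≡5 (mod 7); (2|7)=+1, (5|7)=-1; sign (−1)^0·+1^1·-1^0 = +1.
(a,b)_13: α=0, u≡6; β=-2, v≡5 (mod 13); (6|13)=-1, (5|13)=-1; sign (−1)^0·-1^-2·-1^0 = +1.
(a,b)_19: α=1, u≡12; β=0, v≡14 (mod 19); (12|19)=-1, (14|19)=-1; sign (−1)^0·-1^0·-1^1 = -1.
(a,b)_3: α=0, u≡2; β=2, v≡1 (mod 3); (2|3)=-1, (1|3)=+1; sign (−1)^0·-1^2·+1^0 = +1.
(a,b)_2: α=6, β=5; u≡5, v≡3 (mod 8); ε(u)ε(v)=0·1, αω(v)=6·1, βω(u)=5·1; sum ≡ 1  ⇒  -1.
(a,b)_∞: sgn(-19)=−, sgn(70)=+, so +1.
(a,b)_5: α=0, u≡4; β=1, v≡4 (mod 5); (4|5)=+1, (4|5)=+1; sign (−1)^0·+1^1·+1^0 = +1.
(-19, 70 / ℚ) ramifies at {2, 19}: a division algebra.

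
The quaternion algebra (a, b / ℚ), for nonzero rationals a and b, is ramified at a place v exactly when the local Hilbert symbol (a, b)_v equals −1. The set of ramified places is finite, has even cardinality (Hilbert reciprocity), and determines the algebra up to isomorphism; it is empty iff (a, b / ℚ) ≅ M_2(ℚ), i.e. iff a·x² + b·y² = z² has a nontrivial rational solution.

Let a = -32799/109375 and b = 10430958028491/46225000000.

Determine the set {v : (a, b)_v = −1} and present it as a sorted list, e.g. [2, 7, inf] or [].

(a, b) ≡ (-273, 11) mod (ℚ^×)²; places V = {2, 3, 5, 7, 11, 13, 29, 41, 43, ∞}.
(a,b)_5: α=-6, u≡3; β=-8, v≡1 (mod 5); (3|5)=-1, (1|5)=+1; sign (−1)^0·-1^-8·+1^-6 = +1.
(a,b)_3: α=1, u≡2; β=4, v≡2 (mod 3); (2|3)=-1, (2|3)=-1; sign (−1)^0·-1^4·-1^1 = -1.
(a,b)_41: α=0, u≡22; β=2, v≡17 (mod 41); (22|41)=-1, (17|41)=-1; sign (−1)^0·-1^2·-1^0 = +1.
(a,b)_29: α=2, u≡3; β=2, v≡10 (mod 29); (3|29)=-1, (10|29)=-1; sign (−1)^0·-1^2·-1^2 = +1.
(a,b)_43: α=0, u≡7; β=-2, v≡15 (mod 43); (7|43)=-1, (15|43)=+1; sign (−1)^0·-1^-2·+1^0 = +1.
(a,b)_11: α=0, u≡7; β=1, v≡1 (mod 11); (7|11)=-1, (1|11)=+1; sign (−1)^0·-1^1·+1^0 = -1.
(a,b)_2: α=0, β=-6; u≡7, v≡3 (mod 8); ε(u)ε(v)=1·1, αω(v)=0·1, βω(u)=-6·0; sum ≡ 1  ⇒  -1.
(a,b)_13: α=1, u≡2; β=2, v≡5 (mod 13); (2|13)=-1, (5|13)=-1; sign (−1)^0·-1^2·-1^1 = -1.
(a,b)_∞: sgn(-273)=−, sgn(11)=+, so +1.
(a,b)_7: α=-1, u≡3; β=2, v≡4 (mod 7); (3|7)=-1, (4|7)=+1; sign (−1)^0·-1^2·+1^-1 = +1.
(-273, 11 / ℚ) ramifies at {2, 3, 11, 13}: a division algebra.

[2, 3, 11, 13]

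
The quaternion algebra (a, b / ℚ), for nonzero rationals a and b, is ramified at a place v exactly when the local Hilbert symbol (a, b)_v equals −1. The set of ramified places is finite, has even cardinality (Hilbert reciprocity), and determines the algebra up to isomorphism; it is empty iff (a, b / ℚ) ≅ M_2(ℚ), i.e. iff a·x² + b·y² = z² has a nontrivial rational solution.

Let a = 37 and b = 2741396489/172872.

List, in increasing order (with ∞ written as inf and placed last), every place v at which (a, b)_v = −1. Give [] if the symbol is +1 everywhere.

Mod squares: a ≡ 37, b ≡ 82. Check v ∈ {∞, 2, 3, 7, 13, 17, 37, 41}.
v=13: a=13^0·(≡11), b=13^2·(≡1) mod 13; (11|13)=-1, (1|13)=+1; (−1)^{0·2·6}·(-1)^2·(+1)^0 = +1.
v=3: a=3^0·(≡1), b=3^-2·(≡1) mod 3; (1|3)=+1, (1|3)=+1; (−1)^{0·-2·1}·(+1)^-2·(+1)^0 = +1.
v=∞: 37 > 0 and 82 > 0  ⇒  (a,b)_∞ = +1.
v=2: v_2(a)=0, v_2(b)=-3; units ≡ 5, 1 (mod 8); ε·ε+αω+βω = 0·0+0·0+-3·1 ≡ 1  ⇒  (a,b)_2 = -1.
v=37: a=37^1·(≡1), b=37^2·(≡19) mod 37; (1|37)=+1, (19|37)=-1; (−1)^{1·2·18}·(+1)^2·(-1)^1 = -1.
v=7: a=7^0·(≡2), b=7^-4·(≡3) mod 7; (2|7)=+1, (3|7)=-1; (−1)^{0·-4·3}·(+1)^-4·(-1)^0 = +1.
v=17: a=17^0·(≡3), b=17^2·(≡12) mod 17; (3|17)=-1, (12|17)=-1; (−1)^{0·2·8}·(-1)^2·(-1)^0 = +1.
v=41: a=41^0·(≡37), b=41^1·(≡10) mod 41; (37|41)=+1, (10|41)=+1; (−1)^{0·1·20}·(+1)^1·(+1)^0 = +1.
|Ram(37, 82)| = 2, even; anisotropic at {2, 37}.

[2, 37]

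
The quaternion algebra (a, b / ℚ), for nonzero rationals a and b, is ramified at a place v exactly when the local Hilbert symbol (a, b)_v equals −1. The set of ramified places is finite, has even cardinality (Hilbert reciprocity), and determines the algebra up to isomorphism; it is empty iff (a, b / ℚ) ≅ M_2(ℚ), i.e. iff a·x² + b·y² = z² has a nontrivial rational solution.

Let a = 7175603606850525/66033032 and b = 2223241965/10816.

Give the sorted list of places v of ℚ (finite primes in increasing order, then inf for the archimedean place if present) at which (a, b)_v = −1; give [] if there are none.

[2, 3, 5, 7]

Mod squares: a ≡ 42, b ≡ 285. Check v ∈ {∞, 2, 3, 5, 7, 11, 13, 17, 19}.
v=∞: 42 > 0 and 285 > 0  ⇒  (a,b)_∞ = +1.
v=3: a=3^1·(≡2), b=3^3·(≡2) mod 3; (2|3)=-1, (2|3)=-1; (−1)^{1·3·1}·(-1)^3·(-1)^1 = -1.
v=17: a=17^-2·(≡8), b=17^0·(≡9) mod 17; (8|17)=+1, (9|17)=+1; (−1)^{-2·0·8}·(+1)^0·(+1)^-2 = +1.
v=19: a=19^6·(≡4), b=19^3·(≡18) mod 19; (4|19)=+1, (18|19)=-1; (−1)^{6·3·9}·(+1)^3·(-1)^6 = +1.
v=5: a=5^2·(≡3), b=5^1·(≡3) mod 5; (3|5)=-1, (3|5)=-1; (−1)^{2·1·2}·(-1)^1·(-1)^2 = -1.
v=11: a=11^2·(≡5), b=11^0·(≡7) mod 11; (5|11)=+1, (7|11)=-1; (−1)^{2·0·5}·(+1)^0·(-1)^2 = +1.
v=13: a=13^-4·(≡12), b=13^-2·(≡4) mod 13; (12|13)=+1, (4|13)=+1; (−1)^{-4·-2·6}·(+1)^-2·(+1)^-4 = +1.
v=7: a=7^5·(≡5), b=7^4·(≡5) mod 7; (5|7)=-1, (5|7)=-1; (−1)^{5·4·3}·(-1)^4·(-1)^5 = -1.
v=2: v_2(a)=-3, v_2(b)=-6; units ≡ 5, 5 (mod 8); ε·ε+αω+βω = 0·0+-3·1+-6·1 ≡ 1  ⇒  (a,b)_2 = -1.
Ram(42, 285) = {2, 3, 5, 7}; no ℚ_2-point on the conic.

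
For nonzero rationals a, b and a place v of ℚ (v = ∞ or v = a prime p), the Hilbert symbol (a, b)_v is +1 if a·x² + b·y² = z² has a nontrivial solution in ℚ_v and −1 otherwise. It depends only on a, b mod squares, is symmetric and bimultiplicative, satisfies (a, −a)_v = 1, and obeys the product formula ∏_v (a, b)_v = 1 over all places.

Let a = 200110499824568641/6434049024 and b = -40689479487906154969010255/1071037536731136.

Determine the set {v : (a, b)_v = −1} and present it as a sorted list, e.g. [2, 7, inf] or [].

[2, 3, 17, 19]

Mod squares: a ≡ 51, b ≡ -4845. Check v ∈ {∞, 2, 3, 5, 7, 11, 13, 17, 19}.
v=3: a=3^-7·(≡2), b=3^-9·(≡2) mod 3; (2|3)=-1, (2|3)=-1; (−1)^{-7·-9·1}·(-1)^-9·(-1)^-7 = -1.
v=19: a=19^6·(≡15), b=19^9·(≡4) mod 19; (15|19)=-1, (4|19)=+1; (−1)^{6·9·9}·(-1)^9·(+1)^6 = -1.
v=7: a=7^4·(≡2), b=7^6·(≡5) mod 7; (2|7)=+1, (5|7)=-1; (−1)^{4·6·3}·(+1)^6·(-1)^4 = +1.
v=∞: 51 > 0 and -4845 < 0  ⇒  (a,b)_∞ = +1.
v=2: v_2(a)=-10, v_2(b)=-16; units ≡ 3, 3 (mod 8); ε·ε+αω+βω = 1·1+-10·1+-16·1 ≡ 1  ⇒  (a,b)_2 = -1.
v=13: a=13^-2·(≡3), b=13^-2·(≡3) mod 13; (3|13)=+1, (3|13)=+1; (−1)^{-2·-2·6}·(+1)^-2·(+1)^-2 = +1.
v=5: a=5^0·(≡4), b=5^1·(≡4) mod 5; (4|5)=+1, (4|5)=+1; (−1)^{0·1·2}·(+1)^1·(+1)^0 = +1.
v=17: a=17^-1·(≡6), b=17^-3·(≡13) mod 17; (6|17)=-1, (13|17)=+1; (−1)^{-1·-3·8}·(-1)^-3·(+1)^-1 = -1.
v=11: a=11^6·(≡6), b=11^8·(≡2) mod 11; (6|11)=-1, (2|11)=-1; (−1)^{6·8·5}·(-1)^8·(-1)^6 = +1.
(51, -4845 / ℚ) ramifies at {2, 3, 17, 19}: a division algebra.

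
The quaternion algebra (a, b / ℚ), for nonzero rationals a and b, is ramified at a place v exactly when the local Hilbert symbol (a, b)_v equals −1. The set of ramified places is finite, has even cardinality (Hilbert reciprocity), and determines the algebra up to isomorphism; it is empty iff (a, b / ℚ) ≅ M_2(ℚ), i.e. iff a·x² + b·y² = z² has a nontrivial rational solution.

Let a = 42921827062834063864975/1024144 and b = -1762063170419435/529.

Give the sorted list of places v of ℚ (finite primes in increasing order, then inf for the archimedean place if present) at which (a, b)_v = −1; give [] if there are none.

[13, 31, 37, 47]

(a, b) ≡ (31, -4634435) mod (ℚ^×)²; places V = {2, 5, 7, 11, 13, 17, 23, 31, 37, 41, 47, ∞}.
(a,b)_23: α=-2, u≡13; β=-2, v≡15 (mod 23); (13|23)=+1, (15|23)=-1; sign (−1)^0·+1^-2·-1^-2 = +1.
(a,b)_31: α=3, u≡9; β=2, v≡13 (mod 31); (9|31)=+1, (13|31)=-1; sign (−1)^0·+1^2·-1^3 = -1.
(a,b)_2: α=-4, β=0; u≡7, v≡5 (mod 8); ε(u)ε(v)=1·0, αω(v)=-4·1, βω(u)=0·0; sum ≡ 0  ⇒  +1.
(a,b)_13: α=2, u≡6; β=1, v≡12 (mod 13); (6|13)=-1, (12|13)=+1; sign (−1)^0·-1^1·+1^2 = -1.
(a,b)_∞: sgn(31)=+, sgn(-4634435)=−, so +1.
(a,b)_37: α=4, u≡31; β=3, v≡34 (mod 37); (31|37)=-1, (34|37)=+1; sign (−1)^0·-1^3·+1^4 = -1.
(a,b)_11: α=-2, u≡3; β=0, v≡7 (mod 11); (3|11)=+1, (7|11)=-1; sign (−1)^0·+1^0·-1^-2 = +1.
(a,b)_7: α=2, u≡5; β=0, v≡3 (mod 7); (5|7)=-1, (3|7)=-1; sign (−1)^0·-1^0·-1^2 = +1.
(a,b)_47: α=2, u≡41; β=1, v≡3 (mod 47); (41|47)=-1, (3|47)=+1; sign (−1)^0·-1^1·+1^2 = -1.
(a,b)_17: α=0, u≡3; β=2, v≡11 (mod 17); (3|17)=-1, (11|17)=-1; sign (−1)^0·-1^2·-1^0 = +1.
(a,b)_41: α=2, u≡18; β=1, v≡40 (mod 41); (18|41)=+1, (40|41)=+1; sign (−1)^0·+1^1·+1^2 = +1.
(a,b)_5: α=2, u≡1; β=1, v≡2 (mod 5); (1|5)=+1, (2|5)=-1; sign (−1)^0·+1^1·-1^2 = +1.
(31, -4634435 / ℚ) ramifies at {13, 31, 37, 47}: a division algebra.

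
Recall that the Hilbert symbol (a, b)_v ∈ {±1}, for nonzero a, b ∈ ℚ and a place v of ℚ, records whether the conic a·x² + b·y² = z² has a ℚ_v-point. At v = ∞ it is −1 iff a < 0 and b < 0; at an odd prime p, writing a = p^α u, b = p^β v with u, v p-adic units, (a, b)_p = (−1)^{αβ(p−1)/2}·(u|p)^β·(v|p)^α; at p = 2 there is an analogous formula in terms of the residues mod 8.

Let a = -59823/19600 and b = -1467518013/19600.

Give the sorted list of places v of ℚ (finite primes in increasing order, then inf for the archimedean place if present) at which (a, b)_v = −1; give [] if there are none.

[17, 23, 37, inf]

(a, b) ≡ (-23, -564213) mod (ℚ^×)²; places V = {2, 3, 5, 7, 13, 17, 23, 37, ∞}.
(a,b)_17: α=2, u≡3; β=3, v≡11 (mod 17); (3|17)=-1, (11|17)=-1; sign (−1)^0·-1^3·-1^2 = -1.
(a,b)_5: α=-2, u≡3; β=-2, v≡3 (mod 5); (3|5)=-1, (3|5)=-1; sign (−1)^0·-1^-2·-1^-2 = +1.
(a,b)_37: α=0, u≡29; β=1, v≡24 (mod 37); (29|37)=-1, (24|37)=-1; sign (−1)^0·-1^1·-1^0 = -1.
(a,b)_7: α=-2, u≡6; β=-2, v≡4 (mod 7); (6|7)=-1, (4|7)=+1; sign (−1)^0·-1^-2·+1^-2 = +1.
(a,b)_23: α=1, u≡11; β=1, v≡5 (mod 23); (11|23)=-1, (5|23)=-1; sign (−1)^1·-1^1·-1^1 = -1.
(a,b)_3: α=2, u≡1; β=3, v≡2 (mod 3); (1|3)=+1, (2|3)=-1; sign (−1)^0·+1^3·-1^2 = +1.
(a,b)_13: α=0, u≡9; β=1, v≡5 (mod 13); (9|13)=+1, (5|13)=-1; sign (−1)^0·+1^1·-1^0 = +1.
(a,b)_∞: sgn(-23)=−, sgn(-564213)=−, so -1.
(a,b)_2: α=-4, β=-4; u≡1, v≡3 (mod 8); ε(u)ε(v)=0·1, αω(v)=-4·1, βω(u)=-4·0; sum ≡ 0  ⇒  +1.
(-23, -564213 / ℚ) ramifies at {17, 23, 37, ∞}: a division algebra.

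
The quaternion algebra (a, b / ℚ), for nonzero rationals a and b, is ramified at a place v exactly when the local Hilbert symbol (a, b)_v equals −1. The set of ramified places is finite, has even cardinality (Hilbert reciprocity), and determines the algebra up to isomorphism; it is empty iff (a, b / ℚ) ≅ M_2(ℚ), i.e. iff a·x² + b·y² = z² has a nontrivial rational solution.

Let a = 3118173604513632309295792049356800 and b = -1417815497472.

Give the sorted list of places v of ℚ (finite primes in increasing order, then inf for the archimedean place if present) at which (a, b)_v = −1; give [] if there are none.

Mod squares: a ≡ 430882, b ≡ -15341667. Check v ∈ {∞, 2, 3, 5, 11, 17, 19, 23, 29, 41}.
v=29: a=29^3·(≡19), b=29^1·(≡6) mod 29; (19|29)=-1, (6|29)=+1; (−1)^{3·1·14}·(-1)^1·(+1)^3 = -1.
v=3: a=3^4·(≡1), b=3^1·(≡1) mod 3; (1|3)=+1, (1|3)=+1; (−1)^{4·1·1}·(+1)^1·(+1)^4 = +1.
v=5: a=5^2·(≡2), b=5^0·(≡3) mod 5; (2|5)=-1, (3|5)=-1; (−1)^{2·0·2}·(-1)^0·(-1)^2 = +1.
v=11: a=11^2·(≡1), b=11^1·(≡9) mod 11; (1|11)=+1, (9|11)=+1; (−1)^{2·1·5}·(+1)^1·(+1)^2 = +1.
v=17: a=17^3·(≡9), b=17^1·(≡10) mod 17; (9|17)=+1, (10|17)=-1; (−1)^{3·1·8}·(+1)^1·(-1)^3 = -1.
v=19: a=19^5·(≡9), b=19^2·(≡11) mod 19; (9|19)=+1, (11|19)=+1; (−1)^{5·2·9}·(+1)^2·(+1)^5 = +1.
v=2: v_2(a)=21, v_2(b)=8; units ≡ 1, 5 (mod 8); ε·ε+αω+βω = 0·0+21·1+8·0 ≡ 1  ⇒  (a,b)_2 = -1.
v=41: a=41^2·(≡19), b=41^1·(≡40) mod 41; (19|41)=-1, (40|41)=+1; (−1)^{2·1·20}·(-1)^1·(+1)^2 = -1.
v=∞: 430882 > 0 and -15341667 < 0  ⇒  (a,b)_∞ = +1.
v=23: a=23^3·(≡13), b=23^1·(≡11) mod 23; (13|23)=+1, (11|23)=-1; (−1)^{3·1·11}·(+1)^1·(-1)^3 = +1.
(430882, -15341667 / ℚ) ramifies at {2, 17, 29, 41}: a division algebra.

[2, 17, 29, 41]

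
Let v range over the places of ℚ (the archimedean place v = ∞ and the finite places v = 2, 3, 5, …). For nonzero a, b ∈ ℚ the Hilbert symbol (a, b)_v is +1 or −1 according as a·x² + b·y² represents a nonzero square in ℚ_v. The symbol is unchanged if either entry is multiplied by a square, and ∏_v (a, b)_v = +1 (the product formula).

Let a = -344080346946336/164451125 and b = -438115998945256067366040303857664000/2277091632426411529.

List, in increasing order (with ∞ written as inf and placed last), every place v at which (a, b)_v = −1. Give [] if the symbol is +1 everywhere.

Mod squares: a ≡ -170170, b ≡ -41990. Check v ∈ {∞, 2, 3, 5, 7, 11, 13, 17, 19, 23, 31, 37}.
v=11: a=11^1·(≡2), b=11^2·(≡7) mod 11; (2|11)=-1, (7|11)=-1; (−1)^{1·2·5}·(-1)^2·(-1)^1 = -1.
v=5: a=5^-3·(≡1), b=5^3·(≡2) mod 5; (1|5)=+1, (2|5)=-1; (−1)^{-3·3·2}·(+1)^3·(-1)^-3 = -1.
v=37: a=37^-2·(≡25), b=37^-6·(≡17) mod 37; (25|37)=+1, (17|37)=-1; (−1)^{-2·-6·18}·(+1)^-6·(-1)^-2 = +1.
v=7: a=7^5·(≡4), b=7^6·(≡3) mod 7; (4|7)=+1, (3|7)=-1; (−1)^{5·6·3}·(+1)^6·(-1)^5 = -1.
v=23: a=23^0·(≡15), b=23^2·(≡13) mod 23; (15|23)=-1, (13|23)=+1; (−1)^{0·2·11}·(-1)^2·(+1)^0 = +1.
v=17: a=17^1·(≡6), b=17^3·(≡14) mod 17; (6|17)=-1, (14|17)=-1; (−1)^{1·3·8}·(-1)^3·(-1)^1 = +1.
v=31: a=31^-2·(≡25), b=31^-6·(≡29) mod 31; (25|31)=+1, (29|31)=-1; (−1)^{-2·-6·15}·(+1)^-6·(-1)^-2 = +1.
v=19: a=19^2·(≡10), b=19^5·(≡3) mod 19; (10|19)=-1, (3|19)=-1; (−1)^{2·5·9}·(-1)^5·(-1)^2 = -1.
v=∞: -170170 < 0 and -41990 < 0  ⇒  (a,b)_∞ = -1.
v=13: a=13^1·(≡4), b=13^3·(≡7) mod 13; (4|13)=+1, (7|13)=-1; (−1)^{1·3·6}·(+1)^3·(-1)^1 = -1.
v=3: a=3^6·(≡2), b=3^12·(≡1) mod 3; (2|3)=-1, (1|3)=+1; (−1)^{6·12·1}·(-1)^12·(+1)^6 = +1.
v=2: v_2(a)=5, v_2(b)=15; units ≡ 3, 5 (mod 8); ε·ε+αω+βω = 1·0+5·1+15·1 ≡ 0  ⇒  (a,b)_2 = +1.
|Ram(-170170, -41990)| = 6, even; anisotropic at {5, 7, 11, 13, 19, ∞}.

[5, 7, 11, 13, 19, inf]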